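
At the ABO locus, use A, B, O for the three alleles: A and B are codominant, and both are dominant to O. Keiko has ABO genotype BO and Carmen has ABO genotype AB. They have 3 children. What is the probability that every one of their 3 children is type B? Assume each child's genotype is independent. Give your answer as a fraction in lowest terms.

ABO cross BO × AB → 1/4 A, 1/2 B, 1/4 AB.
So P(type B) = 1/2 per child.
All 3 independent: (1/2)^3 = 1/8.

1/8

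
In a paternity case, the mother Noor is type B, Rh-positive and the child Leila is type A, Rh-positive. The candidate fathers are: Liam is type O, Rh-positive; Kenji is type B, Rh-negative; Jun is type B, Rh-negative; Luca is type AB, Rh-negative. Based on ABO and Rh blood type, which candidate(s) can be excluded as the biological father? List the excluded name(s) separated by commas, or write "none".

Liam, Kenji, Jun

A candidate is excluded only if no genotype consistent with his phenotype could produce a type A, Rh-positive child with a type B, Rh-positive mother.
Liam (type O, Rh+): no genotype consistent with that phenotype can produce a type-A Rh+ child with a type-B mother.
Kenji (type B, Rh-): no genotype consistent with that phenotype can produce a type-A Rh+ child with a type-B mother.
Jun (type B, Rh-): no genotype consistent with that phenotype can produce a type-A Rh+ child with a type-B mother.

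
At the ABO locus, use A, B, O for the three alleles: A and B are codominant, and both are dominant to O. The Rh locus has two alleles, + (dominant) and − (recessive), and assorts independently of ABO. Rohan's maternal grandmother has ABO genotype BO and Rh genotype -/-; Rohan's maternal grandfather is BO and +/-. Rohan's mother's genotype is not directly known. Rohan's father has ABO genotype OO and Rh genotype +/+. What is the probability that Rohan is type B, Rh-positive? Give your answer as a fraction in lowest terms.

Rohan's mother's ABO genotype from BO × BO: 1/4 BB, 1/2 BO, 1/4 OO.
Crossing each possibility with the father OO and summing P(type B): 1/4·1 + 1/2·1/2 + 1/4·0 = 1/2.
Similarly for Rh via the mother's Rh distribution: P(Rh+) = 1.
Independent loci: 1/2 × 1 = 1/2.

1/2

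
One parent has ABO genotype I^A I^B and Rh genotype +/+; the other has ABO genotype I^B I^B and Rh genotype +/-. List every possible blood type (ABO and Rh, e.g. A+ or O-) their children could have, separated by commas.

Gametes from I^A I^B × I^B I^B give offspring ABO genotypes I^A I^B, I^B I^B, i.e. phenotypes B, AB.
Rh cross +/+ × +/- → phenotypes Rh+.
Combining independently: B+, AB+.

B+, AB+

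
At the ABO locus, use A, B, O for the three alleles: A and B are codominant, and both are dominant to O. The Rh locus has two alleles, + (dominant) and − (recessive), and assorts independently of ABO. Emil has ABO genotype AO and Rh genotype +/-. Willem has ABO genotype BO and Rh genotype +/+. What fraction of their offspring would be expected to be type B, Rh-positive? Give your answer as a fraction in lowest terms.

1/4

ABO cross AO × BO → offspring phenotypes: 1/4 O, 1/4 A, 1/4 B, 1/4 AB.
Rh cross +/- × +/+ → 1 Rh+.
Independent loci: P(type B, Rh-positive) = 1/4 × 1 = 1/4.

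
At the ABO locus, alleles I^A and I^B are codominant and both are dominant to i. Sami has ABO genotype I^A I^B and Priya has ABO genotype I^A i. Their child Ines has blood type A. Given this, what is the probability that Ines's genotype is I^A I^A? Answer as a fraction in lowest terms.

1/2

Cross I^A I^B × I^A i → 1/4 I^A I^A, 1/4 I^A I^B, 1/4 I^A i, 1/4 I^B i.
Type-A genotypes among offspring: I^A I^A (1/4), I^A i (1/4); total 1/2.
P(I^A I^A | type A) = (1/4) / (1/2) = 1/2.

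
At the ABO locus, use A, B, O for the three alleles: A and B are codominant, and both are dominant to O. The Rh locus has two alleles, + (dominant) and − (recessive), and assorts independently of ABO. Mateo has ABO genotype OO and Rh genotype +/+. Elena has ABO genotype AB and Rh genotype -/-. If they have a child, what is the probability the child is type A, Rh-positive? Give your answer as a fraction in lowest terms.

1/2

ABO cross OO × AB → offspring phenotypes: 1/2 A, 1/2 B.
Rh cross +/+ × -/- → 1 Rh+.
Independent loci: P(type A, Rh-positive) = 1/2 × 1 = 1/2.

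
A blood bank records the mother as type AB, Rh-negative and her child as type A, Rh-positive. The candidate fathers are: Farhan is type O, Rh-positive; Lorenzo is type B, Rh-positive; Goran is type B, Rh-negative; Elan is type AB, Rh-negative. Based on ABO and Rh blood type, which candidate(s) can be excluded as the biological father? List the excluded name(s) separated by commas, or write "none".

Goran, Elan

A candidate is excluded only if no genotype consistent with his phenotype could produce a type A, Rh-positive child with a type AB, Rh-negative mother.
Goran (type B, Rh-): no genotype consistent with that phenotype can produce a type-A Rh+ child with a type-AB mother.
Elan (type AB, Rh-): no genotype consistent with that phenotype can produce a type-A Rh+ child with a type-AB mother.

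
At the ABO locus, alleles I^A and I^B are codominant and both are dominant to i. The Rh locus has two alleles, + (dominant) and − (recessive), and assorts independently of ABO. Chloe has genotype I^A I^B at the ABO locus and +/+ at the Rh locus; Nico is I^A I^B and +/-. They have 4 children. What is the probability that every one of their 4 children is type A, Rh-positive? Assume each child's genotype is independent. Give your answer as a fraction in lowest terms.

ABO cross I^A I^B × I^A I^B → 1/4 A, 1/4 B, 1/2 AB.
Rh cross +/+ × +/- → 1 Rh+; so P(type A, Rh-positive) = 1/4 × 1 = 1/4 per child.
All 4 independent: (1/4)^4 = 1/256.

1/256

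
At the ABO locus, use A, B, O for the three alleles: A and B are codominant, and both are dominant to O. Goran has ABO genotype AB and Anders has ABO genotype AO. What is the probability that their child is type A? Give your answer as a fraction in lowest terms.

ABO cross AB × AO → offspring phenotypes: 1/2 A, 1/4 B, 1/4 AB.
So P(type A) = 1/2.

1/2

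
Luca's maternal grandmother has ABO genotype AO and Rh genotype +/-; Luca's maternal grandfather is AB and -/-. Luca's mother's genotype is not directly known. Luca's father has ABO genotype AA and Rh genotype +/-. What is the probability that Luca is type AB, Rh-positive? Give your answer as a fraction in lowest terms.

Luca's mother's ABO genotype from AO × AB: 1/4 AA, 1/4 AB, 1/4 AO, 1/4 BO.
Crossing each possibility with the father AA and summing P(type AB): 1/4·0 + 1/4·1/2 + 1/4·0 + 1/4·1/2 = 1/4.
Similarly for Rh via the mother's Rh distribution: P(Rh+) = 5/8.
Independent loci: 1/4 × 5/8 = 5/32.

5/32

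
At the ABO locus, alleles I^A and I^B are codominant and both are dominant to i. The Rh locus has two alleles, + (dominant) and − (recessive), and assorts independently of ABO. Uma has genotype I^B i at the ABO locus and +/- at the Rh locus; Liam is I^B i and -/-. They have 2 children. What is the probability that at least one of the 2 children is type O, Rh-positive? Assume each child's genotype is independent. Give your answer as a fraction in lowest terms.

15/64

ABO cross I^B i × I^B i → 1/4 O, 3/4 B.
Rh cross +/- × -/- → 1/2 Rh+, 1/2 Rh-; so P(type O, Rh-positive) = 1/4 × 1/2 = 1/8 per child.
P(none) = (7/8)^2 = 49/64; P(at least one) = 1 − 49/64 = 15/64.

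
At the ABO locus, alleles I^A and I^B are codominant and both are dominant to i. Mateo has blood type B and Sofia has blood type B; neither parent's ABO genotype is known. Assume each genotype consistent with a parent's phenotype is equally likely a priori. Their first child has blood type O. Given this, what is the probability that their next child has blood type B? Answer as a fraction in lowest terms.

3/4

Possible genotypes: Mateo ∈ {I^B I^B, I^B i}; Sofia ∈ {I^B I^B, I^B i}.
Weight each parental genotype pair by prior × P(type-O child):
  I^B i × I^B i: posterior weight 1; P(next child type B) = 3/4.
Weighted sum = 3/4.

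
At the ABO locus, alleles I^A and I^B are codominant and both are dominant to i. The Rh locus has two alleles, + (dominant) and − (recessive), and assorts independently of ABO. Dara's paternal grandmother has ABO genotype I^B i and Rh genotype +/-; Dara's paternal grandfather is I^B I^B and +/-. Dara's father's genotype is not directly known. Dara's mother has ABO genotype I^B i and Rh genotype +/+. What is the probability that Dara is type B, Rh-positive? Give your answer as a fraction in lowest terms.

Dara's father's ABO genotype from I^B i × I^B I^B: 1/2 I^B I^B, 1/2 I^B i.
Crossing each possibility with the mother I^B i and summing P(type B): 1/2·1 + 1/2·3/4 = 7/8.
Similarly for Rh via the father's Rh distribution: P(Rh+) = 1.
Independent loci: 7/8 × 1 = 7/8.

7/8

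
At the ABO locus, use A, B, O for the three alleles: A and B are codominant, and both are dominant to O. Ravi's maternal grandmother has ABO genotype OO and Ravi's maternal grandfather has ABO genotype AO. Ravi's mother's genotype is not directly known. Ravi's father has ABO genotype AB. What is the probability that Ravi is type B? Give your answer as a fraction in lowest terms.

3/8

Ravi's mother's ABO genotype from OO × AO: 1/2 AO, 1/2 OO.
Crossing each possibility with the father AB and summing P(type B): 1/2·1/4 + 1/2·1/2 = 3/8.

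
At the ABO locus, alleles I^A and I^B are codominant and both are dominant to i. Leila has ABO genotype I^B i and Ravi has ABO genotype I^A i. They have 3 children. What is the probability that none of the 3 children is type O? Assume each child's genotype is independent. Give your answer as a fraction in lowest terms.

27/64

ABO cross I^B i × I^A i → 1/4 O, 1/4 A, 1/4 B, 1/4 AB.
So P(type O) = 1/4 per child.
P(not type O) = 3/4 for one child; (3/4)^3 = 27/64.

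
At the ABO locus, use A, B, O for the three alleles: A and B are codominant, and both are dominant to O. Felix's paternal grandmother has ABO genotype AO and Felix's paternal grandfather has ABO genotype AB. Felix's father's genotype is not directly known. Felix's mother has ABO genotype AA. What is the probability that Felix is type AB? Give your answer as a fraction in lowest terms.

Felix's father's ABO genotype from AO × AB: 1/4 AA, 1/4 AB, 1/4 AO, 1/4 BO.
Crossing each possibility with the mother AA and summing P(type AB): 1/4·0 + 1/4·1/2 + 1/4·0 + 1/4·1/2 = 1/4.

1/4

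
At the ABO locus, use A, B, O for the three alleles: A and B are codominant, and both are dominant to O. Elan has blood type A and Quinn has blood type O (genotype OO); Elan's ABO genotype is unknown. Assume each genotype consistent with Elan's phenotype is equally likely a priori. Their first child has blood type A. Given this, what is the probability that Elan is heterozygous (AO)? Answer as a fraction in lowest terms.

Possible genotypes: Elan ∈ {AA, AO}; Quinn ∈ {OO}.
Weight each parental genotype pair by prior × P(type-A child):
  AA × OO: posterior weight 2/3.
  AO × OO: posterior weight 1/3.
Sum the posterior weight over pairs where Elan is AO: 1/3.

1/3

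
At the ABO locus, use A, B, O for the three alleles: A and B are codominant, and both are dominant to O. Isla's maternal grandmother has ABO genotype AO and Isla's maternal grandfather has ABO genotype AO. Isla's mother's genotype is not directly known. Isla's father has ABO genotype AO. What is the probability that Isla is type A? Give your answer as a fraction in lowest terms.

Isla's mother's ABO genotype from AO × AO: 1/4 AA, 1/2 AO, 1/4 OO.
Crossing each possibility with the father AO and summing P(type A): 1/4·1 + 1/2·3/4 + 1/4·1/2 = 3/4.

3/4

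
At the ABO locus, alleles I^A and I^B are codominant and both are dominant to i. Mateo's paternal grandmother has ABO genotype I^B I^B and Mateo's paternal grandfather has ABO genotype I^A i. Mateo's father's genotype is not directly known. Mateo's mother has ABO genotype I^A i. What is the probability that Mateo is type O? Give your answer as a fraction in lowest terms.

1/8

Mateo's father's ABO genotype from I^B I^B × I^A i: 1/2 I^A I^B, 1/2 I^B i.
Crossing each possibility with the mother I^A i and summing P(type O): 1/2·0 + 1/2·1/4 = 1/8.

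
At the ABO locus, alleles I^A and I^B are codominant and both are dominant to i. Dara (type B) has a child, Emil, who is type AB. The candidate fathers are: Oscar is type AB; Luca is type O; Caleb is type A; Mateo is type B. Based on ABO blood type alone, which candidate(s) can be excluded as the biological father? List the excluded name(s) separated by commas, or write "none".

Luca, Mateo

A candidate is excluded only if no genotype consistent with his phenotype could produce a type AB child with a type B mother.
Luca (type O): no genotype consistent with that phenotype can produce a type-AB child with a type-B mother.
Mateo (type B): no genotype consistent with that phenotype can produce a type-AB child with a type-B mother.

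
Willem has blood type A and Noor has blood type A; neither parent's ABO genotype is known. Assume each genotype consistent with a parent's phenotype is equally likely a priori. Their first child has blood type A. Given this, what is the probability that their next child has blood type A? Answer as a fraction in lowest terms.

Possible genotypes: Willem ∈ {I^A I^A, I^A i}; Noor ∈ {I^A I^A, I^A i}.
Weight each parental genotype pair by prior × P(type-A child):
  I^A I^A × I^A I^A: posterior weight 4/15; P(next child type A) = 1.
  I^A I^A × I^A i: posterior weight 4/15; P(next child type A) = 1.
  I^A i × I^A I^A: posterior weight 4/15; P(next child type A) = 1.
  I^A i × I^A i: posterior weight 1/5; P(next child type A) = 3/4.
Weighted sum = 19/20.

19/20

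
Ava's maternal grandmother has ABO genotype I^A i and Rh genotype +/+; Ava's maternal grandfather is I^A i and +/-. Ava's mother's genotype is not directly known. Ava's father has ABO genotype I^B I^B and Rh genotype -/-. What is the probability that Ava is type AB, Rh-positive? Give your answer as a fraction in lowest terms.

3/8

Ava's mother's ABO genotype from I^A i × I^A i: 1/4 I^A I^A, 1/2 I^A i, 1/4 i i.
Crossing each possibility with the father I^B I^B and summing P(type AB): 1/4·1 + 1/2·1/2 + 1/4·0 = 1/2.
Similarly for Rh via the mother's Rh distribution: P(Rh+) = 3/4.
Independent loci: 1/2 × 3/4 = 3/8.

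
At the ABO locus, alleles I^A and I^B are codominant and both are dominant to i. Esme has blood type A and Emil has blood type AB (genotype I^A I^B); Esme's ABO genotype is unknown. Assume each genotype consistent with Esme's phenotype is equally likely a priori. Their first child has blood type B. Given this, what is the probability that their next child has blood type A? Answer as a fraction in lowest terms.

Possible genotypes: Esme ∈ {I^A I^A, I^A i}; Emil ∈ {I^A I^B}.
Weight each parental genotype pair by prior × P(type-B child):
  I^A i × I^A I^B: posterior weight 1; P(next child type A) = 1/2.
Weighted sum = 1/2.

1/2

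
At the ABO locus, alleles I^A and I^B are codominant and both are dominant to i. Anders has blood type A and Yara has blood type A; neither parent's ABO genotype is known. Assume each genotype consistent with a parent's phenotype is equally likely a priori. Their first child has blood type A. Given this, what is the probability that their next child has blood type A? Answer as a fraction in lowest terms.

19/20

Possible genotypes: Anders ∈ {I^A I^A, I^A i}; Yara ∈ {I^A I^A, I^A i}.
Weight each parental genotype pair by prior × P(type-A child):
  I^A I^A × I^A I^A: posterior weight 4/15; P(next child type A) = 1.
  I^A I^A × I^A i: posterior weight 4/15; P(next child type A) = 1.
  I^A i × I^A I^A: posterior weight 4/15; P(next child type A) = 1.
  I^A i × I^A i: posterior weight 1/5; P(next child type A) = 3/4.
Weighted sum = 19/20.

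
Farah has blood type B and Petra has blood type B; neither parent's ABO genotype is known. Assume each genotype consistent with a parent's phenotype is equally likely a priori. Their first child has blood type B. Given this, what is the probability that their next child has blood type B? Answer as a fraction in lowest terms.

19/20

Possible genotypes: Farah ∈ {I^B I^B, I^B i}; Petra ∈ {I^B I^B, I^B i}.
Weight each parental genotype pair by prior × P(type-B child):
  I^B I^B × I^B I^B: posterior weight 4/15; P(next child type B) = 1.
  I^B I^B × I^B i: posterior weight 4/15; P(next child type B) = 1.
  I^B i × I^B I^B: posterior weight 4/15; P(next child type B) = 1.
  I^B i × I^B i: posterior weight 1/5; P(next child type B) = 3/4.
Weighted sum = 19/20.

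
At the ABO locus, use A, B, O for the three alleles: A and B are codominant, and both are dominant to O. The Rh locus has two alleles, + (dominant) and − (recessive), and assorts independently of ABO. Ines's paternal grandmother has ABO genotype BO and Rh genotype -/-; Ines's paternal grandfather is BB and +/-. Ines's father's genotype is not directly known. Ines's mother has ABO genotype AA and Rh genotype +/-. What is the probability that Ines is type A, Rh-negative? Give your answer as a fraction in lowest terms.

3/32

Ines's father's ABO genotype from BO × BB: 1/2 BB, 1/2 BO.
Crossing each possibility with the mother AA and summing P(type A): 1/2·0 + 1/2·1/2 = 1/4.
Similarly for Rh via the father's Rh distribution: P(Rh-) = 3/8.
Independent loci: 1/4 × 3/8 = 3/32.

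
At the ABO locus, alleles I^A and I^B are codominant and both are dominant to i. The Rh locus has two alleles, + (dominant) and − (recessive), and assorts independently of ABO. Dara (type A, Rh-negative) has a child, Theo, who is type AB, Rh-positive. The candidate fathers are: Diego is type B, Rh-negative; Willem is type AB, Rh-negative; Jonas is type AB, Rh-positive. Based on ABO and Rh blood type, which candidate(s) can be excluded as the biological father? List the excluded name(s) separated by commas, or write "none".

A candidate is excluded only if no genotype consistent with his phenotype could produce a type AB, Rh-positive child with a type A, Rh-negative mother.
Diego (type B, Rh-): no genotype consistent with that phenotype can produce a type-AB Rh+ child with a type-A mother.
Willem (type AB, Rh-): no genotype consistent with that phenotype can produce a type-AB Rh+ child with a type-A mother.

Diego, Willem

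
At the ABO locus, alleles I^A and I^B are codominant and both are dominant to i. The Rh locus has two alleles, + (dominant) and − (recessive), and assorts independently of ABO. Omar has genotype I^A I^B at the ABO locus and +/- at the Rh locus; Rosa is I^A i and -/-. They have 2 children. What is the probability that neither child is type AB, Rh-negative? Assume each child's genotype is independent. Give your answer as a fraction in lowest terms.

49/64

ABO cross I^A I^B × I^A i → 1/2 A, 1/4 B, 1/4 AB.
Rh cross +/- × -/- → 1/2 Rh+, 1/2 Rh-; so P(type AB, Rh-negative) = 1/4 × 1/2 = 1/8 per child.
P(not type AB, Rh-negative) = 7/8 for one child; (7/8)^2 = 49/64.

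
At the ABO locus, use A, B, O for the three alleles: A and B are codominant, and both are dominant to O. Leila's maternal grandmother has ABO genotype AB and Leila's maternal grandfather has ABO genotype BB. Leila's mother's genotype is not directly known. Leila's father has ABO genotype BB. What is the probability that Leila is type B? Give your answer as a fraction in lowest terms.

3/4

Leila's mother's ABO genotype from AB × BB: 1/2 AB, 1/2 BB.
Crossing each possibility with the father BB and summing P(type B): 1/2·1/2 + 1/2·1 = 3/4.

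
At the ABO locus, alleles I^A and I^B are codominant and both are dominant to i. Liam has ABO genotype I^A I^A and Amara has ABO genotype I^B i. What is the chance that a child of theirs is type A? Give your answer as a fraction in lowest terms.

1/2

ABO cross I^A I^A × I^B i → offspring phenotypes: 1/2 A, 1/2 AB.
So P(type A) = 1/2.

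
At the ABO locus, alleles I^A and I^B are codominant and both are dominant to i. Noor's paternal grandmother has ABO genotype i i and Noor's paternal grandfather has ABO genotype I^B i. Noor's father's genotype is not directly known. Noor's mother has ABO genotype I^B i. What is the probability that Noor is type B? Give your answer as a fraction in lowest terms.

Noor's father's ABO genotype from i i × I^B i: 1/2 I^B i, 1/2 i i.
Crossing each possibility with the mother I^B i and summing P(type B): 1/2·3/4 + 1/2·1/2 = 5/8.

5/8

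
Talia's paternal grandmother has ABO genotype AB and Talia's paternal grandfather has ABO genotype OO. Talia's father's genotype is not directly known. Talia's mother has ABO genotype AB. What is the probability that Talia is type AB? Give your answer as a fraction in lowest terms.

Talia's father's ABO genotype from AB × OO: 1/2 AO, 1/2 BO.
Crossing each possibility with the mother AB and summing P(type AB): 1/2·1/4 + 1/2·1/4 = 1/4.

1/4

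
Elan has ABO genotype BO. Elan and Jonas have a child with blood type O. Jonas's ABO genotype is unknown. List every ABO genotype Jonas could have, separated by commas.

AO, BO, OO

For each candidate genotype of Jonas, check whether crossing it with BO can produce every observed child phenotype.
  AA → possible child types {A, AB} ✗
  AB → possible child types {A, B, AB} ✗
  AO → possible child types {O, A, B, AB} ✓
  BB → possible child types {B} ✗
  BO → possible child types {O, B} ✓
  OO → possible child types {O, B} ✓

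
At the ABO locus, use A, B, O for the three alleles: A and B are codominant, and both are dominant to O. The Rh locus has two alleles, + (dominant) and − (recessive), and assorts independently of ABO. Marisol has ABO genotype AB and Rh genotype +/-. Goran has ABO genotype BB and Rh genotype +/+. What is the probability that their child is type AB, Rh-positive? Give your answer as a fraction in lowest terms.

ABO cross AB × BB → offspring phenotypes: 1/2 B, 1/2 AB.
Rh cross +/- × +/+ → 1 Rh+.
Independent loci: P(type AB, Rh-positive) = 1/2 × 1 = 1/2.

1/2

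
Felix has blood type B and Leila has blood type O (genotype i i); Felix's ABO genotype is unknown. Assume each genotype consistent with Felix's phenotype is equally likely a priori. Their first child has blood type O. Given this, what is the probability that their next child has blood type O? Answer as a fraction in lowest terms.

1/2

Possible genotypes: Felix ∈ {I^B I^B, I^B i}; Leila ∈ {i i}.
Weight each parental genotype pair by prior × P(type-O child):
  I^B i × i i: posterior weight 1; P(next child type O) = 1/2.
Weighted sum = 1/2.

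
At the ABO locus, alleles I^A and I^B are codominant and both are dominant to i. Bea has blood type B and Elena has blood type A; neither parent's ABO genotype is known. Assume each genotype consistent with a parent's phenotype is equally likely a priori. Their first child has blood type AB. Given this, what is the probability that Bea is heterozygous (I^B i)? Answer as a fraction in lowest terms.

1/3

Possible genotypes: Bea ∈ {I^B I^B, I^B i}; Elena ∈ {I^A I^A, I^A i}.
Weight each parental genotype pair by prior × P(type-AB child):
  I^B I^B × I^A I^A: posterior weight 4/9.
  I^B I^B × I^A i: posterior weight 2/9.
  I^B i × I^A I^A: posterior weight 2/9.
  I^B i × I^A i: posterior weight 1/9.
Sum the posterior weight over pairs where Bea is I^B i: 1/3.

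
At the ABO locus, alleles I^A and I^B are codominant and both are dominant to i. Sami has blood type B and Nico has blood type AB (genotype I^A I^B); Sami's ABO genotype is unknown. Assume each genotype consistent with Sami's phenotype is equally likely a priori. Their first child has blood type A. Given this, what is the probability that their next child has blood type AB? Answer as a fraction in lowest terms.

1/4

Possible genotypes: Sami ∈ {I^B I^B, I^B i}; Nico ∈ {I^A I^B}.
Weight each parental genotype pair by prior × P(type-A child):
  I^B i × I^A I^B: posterior weight 1; P(next child type AB) = 1/4.
Weighted sum = 1/4.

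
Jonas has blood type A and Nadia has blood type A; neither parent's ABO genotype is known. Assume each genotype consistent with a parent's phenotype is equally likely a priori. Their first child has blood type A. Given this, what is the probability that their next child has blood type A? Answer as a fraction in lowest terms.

19/20

Possible genotypes: Jonas ∈ {AA, AO}; Nadia ∈ {AA, AO}.
Weight each parental genotype pair by prior × P(type-A child):
  AA × AA: posterior weight 4/15; P(next child type A) = 1.
  AA × AO: posterior weight 4/15; P(next child type A) = 1.
  AO × AA: posterior weight 4/15; P(next child type A) = 1.
  AO × AO: posterior weight 1/5; P(next child type A) = 3/4.
Weighted sum = 19/20.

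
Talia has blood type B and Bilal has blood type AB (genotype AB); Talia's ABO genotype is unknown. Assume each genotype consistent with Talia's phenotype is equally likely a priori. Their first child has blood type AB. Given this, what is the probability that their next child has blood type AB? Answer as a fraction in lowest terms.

5/12

Possible genotypes: Talia ∈ {BB, BO}; Bilal ∈ {AB}.
Weight each parental genotype pair by prior × P(type-AB child):
  BB × AB: posterior weight 2/3; P(next child type AB) = 1/2.
  BO × AB: posterior weight 1/3; P(next child type AB) = 1/4.
Weighted sum = 5/12.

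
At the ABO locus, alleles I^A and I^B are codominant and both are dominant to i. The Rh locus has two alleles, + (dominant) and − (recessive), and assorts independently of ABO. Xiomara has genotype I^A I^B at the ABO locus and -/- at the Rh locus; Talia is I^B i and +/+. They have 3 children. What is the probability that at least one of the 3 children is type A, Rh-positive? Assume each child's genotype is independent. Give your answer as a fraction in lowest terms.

37/64

ABO cross I^A I^B × I^B i → 1/4 A, 1/2 B, 1/4 AB.
Rh cross -/- × +/+ → 1 Rh+; so P(type A, Rh-positive) = 1/4 × 1 = 1/4 per child.
P(none) = (3/4)^3 = 27/64; P(at least one) = 1 − 27/64 = 37/64.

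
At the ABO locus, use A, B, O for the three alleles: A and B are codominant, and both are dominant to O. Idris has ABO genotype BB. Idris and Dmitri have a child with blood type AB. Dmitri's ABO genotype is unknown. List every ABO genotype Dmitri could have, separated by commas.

AA, AB, AO

For each candidate genotype of Dmitri, check whether crossing it with BB can produce every observed child phenotype.
  AA → possible child types {AB} ✓
  AB → possible child types {B, AB} ✓
  AO → possible child types {B, AB} ✓
  BB → possible child types {B} ✗
  BO → possible child types {B} ✗
  OO → possible child types {B} ✗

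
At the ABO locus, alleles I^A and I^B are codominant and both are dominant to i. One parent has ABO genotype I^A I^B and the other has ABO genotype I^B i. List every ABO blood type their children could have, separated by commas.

A, B, AB

Gametes from I^A I^B × I^B i give offspring ABO genotypes I^A I^B, I^A i, I^B I^B, I^B i, i.e. phenotypes A, B, AB.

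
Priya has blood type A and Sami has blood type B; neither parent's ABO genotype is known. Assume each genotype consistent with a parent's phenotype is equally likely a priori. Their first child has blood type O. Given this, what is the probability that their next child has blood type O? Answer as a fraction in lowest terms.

1/4

Possible genotypes: Priya ∈ {AA, AO}; Sami ∈ {BB, BO}.
Weight each parental genotype pair by prior × P(type-O child):
  AO × BO: posterior weight 1; P(next child type O) = 1/4.
Weighted sum = 1/4.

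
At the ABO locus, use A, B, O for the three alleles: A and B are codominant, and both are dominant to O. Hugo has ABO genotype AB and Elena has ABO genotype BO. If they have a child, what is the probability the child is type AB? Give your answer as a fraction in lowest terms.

1/4

ABO cross AB × BO → offspring phenotypes: 1/4 A, 1/2 B, 1/4 AB.
So P(type AB) = 1/4.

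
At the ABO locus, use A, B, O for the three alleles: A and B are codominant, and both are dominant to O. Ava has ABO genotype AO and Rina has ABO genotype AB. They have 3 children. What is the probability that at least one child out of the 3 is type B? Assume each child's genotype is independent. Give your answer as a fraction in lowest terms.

ABO cross AO × AB → 1/2 A, 1/4 B, 1/4 AB.
So P(type B) = 1/4 per child.
P(none) = (3/4)^3 = 27/64; P(at least one) = 1 − 27/64 = 37/64.

37/64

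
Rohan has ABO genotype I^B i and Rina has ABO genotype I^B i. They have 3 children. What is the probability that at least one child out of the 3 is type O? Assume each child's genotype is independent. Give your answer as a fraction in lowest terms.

ABO cross I^B i × I^B i → 1/4 O, 3/4 B.
So P(type O) = 1/4 per child.
P(none) = (3/4)^3 = 27/64; P(at least one) = 1 − 27/64 = 37/64.

37/64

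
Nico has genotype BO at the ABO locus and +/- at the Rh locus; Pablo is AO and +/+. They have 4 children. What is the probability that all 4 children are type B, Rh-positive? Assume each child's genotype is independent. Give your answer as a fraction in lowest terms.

1/256

ABO cross BO × AO → 1/4 O, 1/4 A, 1/4 B, 1/4 AB.
Rh cross +/- × +/+ → 1 Rh+; so P(type B, Rh-positive) = 1/4 × 1 = 1/4 per child.
All 4 independent: (1/4)^4 = 1/256.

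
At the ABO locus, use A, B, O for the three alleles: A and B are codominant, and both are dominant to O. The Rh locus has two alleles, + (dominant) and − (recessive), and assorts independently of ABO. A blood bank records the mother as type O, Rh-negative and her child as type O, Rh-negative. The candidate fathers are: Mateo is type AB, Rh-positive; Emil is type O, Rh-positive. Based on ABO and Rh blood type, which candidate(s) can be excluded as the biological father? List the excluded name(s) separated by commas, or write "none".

Mateo

A candidate is excluded only if no genotype consistent with his phenotype could produce a type O, Rh-negative child with a type O, Rh-negative mother.
Mateo (type AB, Rh+): no genotype consistent with that phenotype can produce a type-O Rh- child with a type-O mother.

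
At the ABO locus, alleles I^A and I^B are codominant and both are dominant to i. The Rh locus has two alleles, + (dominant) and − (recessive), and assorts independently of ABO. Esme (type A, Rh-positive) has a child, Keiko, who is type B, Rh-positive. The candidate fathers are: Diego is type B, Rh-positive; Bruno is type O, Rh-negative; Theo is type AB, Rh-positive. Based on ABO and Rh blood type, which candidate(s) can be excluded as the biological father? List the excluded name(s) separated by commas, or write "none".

A candidate is excluded only if no genotype consistent with his phenotype could produce a type B, Rh-positive child with a type A, Rh-positive mother.
Bruno (type O, Rh-): no genotype consistent with that phenotype can produce a type-B Rh+ child with a type-A mother.

Bruno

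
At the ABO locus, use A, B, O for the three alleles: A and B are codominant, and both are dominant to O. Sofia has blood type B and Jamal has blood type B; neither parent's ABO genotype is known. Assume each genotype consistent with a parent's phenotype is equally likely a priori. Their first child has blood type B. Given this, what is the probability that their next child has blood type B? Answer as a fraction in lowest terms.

19/20

Possible genotypes: Sofia ∈ {BB, BO}; Jamal ∈ {BB, BO}.
Weight each parental genotype pair by prior × P(type-B child):
  BB × BB: posterior weight 4/15; P(next child type B) = 1.
  BB × BO: posterior weight 4/15; P(next child type B) = 1.
  BO × BB: posterior weight 4/15; P(next child type B) = 1.
  BO × BO: posterior weight 1/5; P(next child type B) = 3/4.
Weighted sum = 19/20.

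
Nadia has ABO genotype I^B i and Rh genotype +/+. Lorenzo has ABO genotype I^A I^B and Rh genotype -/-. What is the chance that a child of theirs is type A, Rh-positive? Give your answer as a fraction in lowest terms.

1/4

ABO cross I^B i × I^A I^B → offspring phenotypes: 1/4 A, 1/2 B, 1/4 AB.
Rh cross +/+ × -/- → 1 Rh+.
Independent loci: P(type A, Rh-positive) = 1/4 × 1 = 1/4.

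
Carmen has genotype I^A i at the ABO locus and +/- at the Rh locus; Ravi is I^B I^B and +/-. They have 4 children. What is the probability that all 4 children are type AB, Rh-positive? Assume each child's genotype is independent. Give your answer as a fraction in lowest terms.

ABO cross I^A i × I^B I^B → 1/2 B, 1/2 AB.
Rh cross +/- × +/- → 3/4 Rh+, 1/4 Rh-; so P(type AB, Rh-positive) = 1/2 × 3/4 = 3/8 per child.
All 4 independent: (3/8)^4 = 81/4096.

81/4096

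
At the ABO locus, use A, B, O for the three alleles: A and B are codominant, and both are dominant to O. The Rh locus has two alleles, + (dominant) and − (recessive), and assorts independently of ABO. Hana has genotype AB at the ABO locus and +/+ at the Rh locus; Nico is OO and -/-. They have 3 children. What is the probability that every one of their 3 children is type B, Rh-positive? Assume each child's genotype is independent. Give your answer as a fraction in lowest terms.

ABO cross AB × OO → 1/2 A, 1/2 B.
Rh cross +/+ × -/- → 1 Rh+; so P(type B, Rh-positive) = 1/2 × 1 = 1/2 per child.
All 3 independent: (1/2)^3 = 1/8.

1/8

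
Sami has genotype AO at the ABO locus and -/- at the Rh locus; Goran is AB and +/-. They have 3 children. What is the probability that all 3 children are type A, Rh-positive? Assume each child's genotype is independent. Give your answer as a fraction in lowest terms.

ABO cross AO × AB → 1/2 A, 1/4 B, 1/4 AB.
Rh cross -/- × +/- → 1/2 Rh+, 1/2 Rh-; so P(type A, Rh-positive) = 1/2 × 1/2 = 1/4 per child.
All 3 independent: (1/4)^3 = 1/64.

1/64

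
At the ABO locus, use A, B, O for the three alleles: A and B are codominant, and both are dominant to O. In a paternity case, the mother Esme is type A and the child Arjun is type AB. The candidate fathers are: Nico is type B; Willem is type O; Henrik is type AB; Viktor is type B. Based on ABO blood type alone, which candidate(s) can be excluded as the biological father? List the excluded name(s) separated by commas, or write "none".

Willem

A candidate is excluded only if no genotype consistent with his phenotype could produce a type AB child with a type A mother.
Willem (type O): no genotype consistent with that phenotype can produce a type-AB child with a type-A mother.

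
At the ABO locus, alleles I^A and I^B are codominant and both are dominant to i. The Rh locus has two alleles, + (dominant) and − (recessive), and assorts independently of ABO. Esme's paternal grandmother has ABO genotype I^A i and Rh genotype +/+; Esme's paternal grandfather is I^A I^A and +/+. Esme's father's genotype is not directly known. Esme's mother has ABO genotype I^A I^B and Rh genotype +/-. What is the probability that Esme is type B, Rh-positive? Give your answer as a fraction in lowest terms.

Esme's father's ABO genotype from I^A i × I^A I^A: 1/2 I^A I^A, 1/2 I^A i.
Crossing each possibility with the mother I^A I^B and summing P(type B): 1/2·0 + 1/2·1/4 = 1/8.
Similarly for Rh via the father's Rh distribution: P(Rh+) = 1.
Independent loci: 1/8 × 1 = 1/8.

1/8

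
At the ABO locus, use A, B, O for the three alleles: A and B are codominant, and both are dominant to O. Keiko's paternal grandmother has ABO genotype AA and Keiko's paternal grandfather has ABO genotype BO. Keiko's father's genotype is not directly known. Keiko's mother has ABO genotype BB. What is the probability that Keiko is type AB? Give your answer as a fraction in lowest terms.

Keiko's father's ABO genotype from AA × BO: 1/2 AB, 1/2 AO.
Crossing each possibility with the mother BB and summing P(type AB): 1/2·1/2 + 1/2·1/2 = 1/2.

1/2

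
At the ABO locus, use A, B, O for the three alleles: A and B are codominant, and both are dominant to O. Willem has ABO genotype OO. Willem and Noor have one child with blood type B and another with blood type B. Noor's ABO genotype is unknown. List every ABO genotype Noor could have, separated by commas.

AB, BB, BO

For each candidate genotype of Noor, check whether crossing it with OO can produce every observed child phenotype.
  AA → possible child types {A} ✗
  AB → possible child types {A, B} ✓
  AO → possible child types {O, A} ✗
  BB → possible child types {B} ✓
  BO → possible child types {O, B} ✓
  OO → possible child types {O} ✗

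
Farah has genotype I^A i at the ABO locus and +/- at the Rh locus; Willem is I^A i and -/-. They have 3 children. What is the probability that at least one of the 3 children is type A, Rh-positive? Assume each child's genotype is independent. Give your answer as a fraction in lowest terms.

387/512

ABO cross I^A i × I^A i → 1/4 O, 3/4 A.
Rh cross +/- × -/- → 1/2 Rh+, 1/2 Rh-; so P(type A, Rh-positive) = 3/4 × 1/2 = 3/8 per child.
P(none) = (5/8)^3 = 125/512; P(at least one) = 1 − 125/512 = 387/512.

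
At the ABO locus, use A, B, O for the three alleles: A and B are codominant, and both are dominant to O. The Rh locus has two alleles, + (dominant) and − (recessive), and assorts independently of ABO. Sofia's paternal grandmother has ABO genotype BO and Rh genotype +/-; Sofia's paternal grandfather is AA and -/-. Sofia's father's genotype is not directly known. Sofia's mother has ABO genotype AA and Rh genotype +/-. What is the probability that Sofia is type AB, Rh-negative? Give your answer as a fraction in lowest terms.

3/32

Sofia's father's ABO genotype from BO × AA: 1/2 AB, 1/2 AO.
Crossing each possibility with the mother AA and summing P(type AB): 1/2·1/2 + 1/2·0 = 1/4.
Similarly for Rh via the father's Rh distribution: P(Rh-) = 3/8.
Independent loci: 1/4 × 3/8 = 3/32.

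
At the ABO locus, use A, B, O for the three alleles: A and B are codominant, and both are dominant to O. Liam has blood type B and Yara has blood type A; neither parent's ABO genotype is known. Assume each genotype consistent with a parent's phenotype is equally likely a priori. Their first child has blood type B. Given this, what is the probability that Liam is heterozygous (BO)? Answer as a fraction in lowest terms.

Possible genotypes: Liam ∈ {BB, BO}; Yara ∈ {AA, AO}.
Weight each parental genotype pair by prior × P(type-B child):
  BB × AO: posterior weight 2/3.
  BO × AO: posterior weight 1/3.
Sum the posterior weight over pairs where Liam is BO: 1/3.

1/3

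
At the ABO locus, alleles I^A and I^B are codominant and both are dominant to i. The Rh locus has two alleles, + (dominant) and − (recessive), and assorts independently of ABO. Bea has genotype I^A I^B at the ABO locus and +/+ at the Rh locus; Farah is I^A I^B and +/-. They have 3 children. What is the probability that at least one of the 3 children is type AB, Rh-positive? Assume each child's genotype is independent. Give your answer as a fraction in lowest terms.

ABO cross I^A I^B × I^A I^B → 1/4 A, 1/4 B, 1/2 AB.
Rh cross +/+ × +/- → 1 Rh+; so P(type AB, Rh-positive) = 1/2 × 1 = 1/2 per child.
P(none) = (1/2)^3 = 1/8; P(at least one) = 1 − 1/8 = 7/8.

7/8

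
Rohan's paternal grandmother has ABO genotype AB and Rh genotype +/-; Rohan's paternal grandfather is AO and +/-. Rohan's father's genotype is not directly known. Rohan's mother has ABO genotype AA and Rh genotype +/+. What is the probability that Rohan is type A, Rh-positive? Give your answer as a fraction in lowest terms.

3/4

Rohan's father's ABO genotype from AB × AO: 1/4 AA, 1/4 AB, 1/4 AO, 1/4 BO.
Crossing each possibility with the mother AA and summing P(type A): 1/4·1 + 1/4·1/2 + 1/4·1 + 1/4·1/2 = 3/4.
Similarly for Rh via the father's Rh distribution: P(Rh+) = 1.
Independent loci: 3/4 × 1 = 3/4.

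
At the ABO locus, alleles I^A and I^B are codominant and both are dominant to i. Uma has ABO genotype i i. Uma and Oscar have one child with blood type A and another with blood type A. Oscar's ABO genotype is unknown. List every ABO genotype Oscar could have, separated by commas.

I^A I^A, I^A I^B, I^A i

For each candidate genotype of Oscar, check whether crossing it with i i can produce every observed child phenotype.
  I^A I^A → possible child types {A} ✓
  I^A I^B → possible child types {A, B} ✓
  I^A i → possible child types {O, A} ✓
  I^B I^B → possible child types {B} ✗
  I^B i → possible child types {O, B} ✗
  i i → possible child types {O} ✗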